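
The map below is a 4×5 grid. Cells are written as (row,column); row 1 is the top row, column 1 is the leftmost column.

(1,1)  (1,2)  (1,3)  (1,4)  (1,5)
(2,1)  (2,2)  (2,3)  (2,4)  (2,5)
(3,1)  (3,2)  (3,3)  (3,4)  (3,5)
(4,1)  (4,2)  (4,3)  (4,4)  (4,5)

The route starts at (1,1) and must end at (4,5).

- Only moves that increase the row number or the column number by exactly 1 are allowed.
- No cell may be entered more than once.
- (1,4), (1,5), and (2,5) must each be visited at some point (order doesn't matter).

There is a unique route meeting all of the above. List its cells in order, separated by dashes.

Moves only go right or down, so the column and row indices never decrease.
Route from (1,1): right 4 to (1,5), down 3 to (4,5) — 7 moves in all.
Check: all required cells visited.

(1,1) - (1,2) - (1,3) - (1,4) - (1,5) - (2,5) - (3,5) - (4,5)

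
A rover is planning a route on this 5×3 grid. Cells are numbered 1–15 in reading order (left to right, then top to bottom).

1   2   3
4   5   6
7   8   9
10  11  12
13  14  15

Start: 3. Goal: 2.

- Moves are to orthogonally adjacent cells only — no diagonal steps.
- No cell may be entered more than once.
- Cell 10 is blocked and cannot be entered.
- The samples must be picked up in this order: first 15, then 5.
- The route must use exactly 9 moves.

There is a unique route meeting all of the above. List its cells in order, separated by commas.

3, 6, 9, 12, 15, 14, 11, 8, 5, 2

The waypoints must appear in the order 15, 5, with no cell reused.
Route from 3: down 4 to 15, left 1 to 14, up 4 to 2 — 9 moves in all.
Check: order respected (15 at step 4, 5 at step 8); 9 moves as required.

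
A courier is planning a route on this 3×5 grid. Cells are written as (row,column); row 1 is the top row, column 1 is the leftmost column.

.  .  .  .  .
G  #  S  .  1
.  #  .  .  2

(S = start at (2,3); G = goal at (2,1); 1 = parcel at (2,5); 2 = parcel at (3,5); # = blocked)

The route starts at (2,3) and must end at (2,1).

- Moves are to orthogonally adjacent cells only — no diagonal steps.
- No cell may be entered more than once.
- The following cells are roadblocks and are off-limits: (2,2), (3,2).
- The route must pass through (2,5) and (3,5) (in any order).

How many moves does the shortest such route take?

10

Any route passes through (2,5) and (3,5) in some order between (2,3) and (2,1). Summing Manhattan distances along each leg and taking the cheapest ordering ((2,3) → (2,5) → (3,5) → (2,1)) gives a lower bound of 2 + 1 + 5 = 8 moves.
That bound ignores the blocked cells. Measuring each leg by the fewest moves that actually steer around them ((2,3)→(2,5): 2; (2,5)→(3,5): 1; (3,5)→(2,1): 7) raises the lower bound to 10.
A route of 10 moves exists: (2,3) → (3,3) → (3,4) → (3,5) → (2,5) → (1,5) → (1,4) → (1,3) → (1,2) → (1,1) → (2,1).
Since 10 matches that lower bound, it is optimal.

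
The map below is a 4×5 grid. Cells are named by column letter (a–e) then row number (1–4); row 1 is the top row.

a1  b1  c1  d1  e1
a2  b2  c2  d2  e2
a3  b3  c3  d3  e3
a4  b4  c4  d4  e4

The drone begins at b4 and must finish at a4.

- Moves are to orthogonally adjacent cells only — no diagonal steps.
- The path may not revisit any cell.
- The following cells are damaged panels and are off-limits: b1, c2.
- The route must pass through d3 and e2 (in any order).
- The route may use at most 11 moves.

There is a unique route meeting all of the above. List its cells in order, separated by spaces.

b4 c4 d4 e4 e3 e2 d2 d3 c3 b3 a3 a4

Any route must reach d3 and e2 and still end at a4 within 11 moves, so the order of the required stops is forced.
Route from b4: right 3 to e4, up 2 to e2, left 1 to d2, down 1 to d3, left 3 to a3, down 1 to a4 — 11 moves in all.
Check: all required cells visited; 11 ≤ 11 moves.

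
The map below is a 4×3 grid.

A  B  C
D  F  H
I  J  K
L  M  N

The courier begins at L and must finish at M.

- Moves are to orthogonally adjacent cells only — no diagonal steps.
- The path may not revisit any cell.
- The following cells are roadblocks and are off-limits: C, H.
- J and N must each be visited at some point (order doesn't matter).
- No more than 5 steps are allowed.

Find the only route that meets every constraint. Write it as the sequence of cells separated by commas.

The budget equals the shortest possible length, so every move has to be on a shortest route through the required cells.
Route from L: up to I, 2× right (reaching K), down to N, left to M — 5 moves in all.
Check: all required cells visited; 5 ≤ 5 moves.

L, I, J, K, N, M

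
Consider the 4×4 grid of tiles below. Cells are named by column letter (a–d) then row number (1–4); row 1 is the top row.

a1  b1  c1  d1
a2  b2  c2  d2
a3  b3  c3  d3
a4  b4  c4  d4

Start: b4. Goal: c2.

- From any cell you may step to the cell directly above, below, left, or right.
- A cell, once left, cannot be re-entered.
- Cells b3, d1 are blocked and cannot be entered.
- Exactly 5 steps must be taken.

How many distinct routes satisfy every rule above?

4

Need simple routes of exactly 5 moves from b4 to c2 (Manhattan distance 3, so 1 moves are spent on a detour and 1 undoing it).
Enumerating: b4 a4 a3 a2 b2 c2 | b4 c4 c3 d3 d2 c2 | b4 c4 d4 d3 d2 c2 | b4 c4 d4 d3 c3 c2.
That gives 4 routes.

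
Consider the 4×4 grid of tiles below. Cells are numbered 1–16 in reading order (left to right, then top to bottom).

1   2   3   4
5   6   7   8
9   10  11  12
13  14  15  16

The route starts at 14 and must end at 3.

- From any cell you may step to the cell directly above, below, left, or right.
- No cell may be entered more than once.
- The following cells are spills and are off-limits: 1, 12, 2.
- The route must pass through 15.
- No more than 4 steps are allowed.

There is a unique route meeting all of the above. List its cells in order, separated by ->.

14 -> 15 -> 11 -> 7 -> 3

Any route must reach 15 and still end at 3 within 4 moves, so the order of the required stops is forced.
Route from 14: right to 15, 3× up (reaching 3) — 4 moves in all.
Check: all required cells visited; 4 ≤ 4 moves.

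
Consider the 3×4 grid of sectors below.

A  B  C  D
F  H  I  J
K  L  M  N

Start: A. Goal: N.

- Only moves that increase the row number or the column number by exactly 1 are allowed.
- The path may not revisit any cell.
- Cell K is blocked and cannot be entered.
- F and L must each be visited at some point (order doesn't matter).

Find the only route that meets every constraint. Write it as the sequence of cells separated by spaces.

A F H L M N

Moves only go right or down, so the column and row indices never decrease.
Route from A: down to F, right to H, down to L, 2× right (reaching N) — 5 moves in all.
Check: all required cells visited.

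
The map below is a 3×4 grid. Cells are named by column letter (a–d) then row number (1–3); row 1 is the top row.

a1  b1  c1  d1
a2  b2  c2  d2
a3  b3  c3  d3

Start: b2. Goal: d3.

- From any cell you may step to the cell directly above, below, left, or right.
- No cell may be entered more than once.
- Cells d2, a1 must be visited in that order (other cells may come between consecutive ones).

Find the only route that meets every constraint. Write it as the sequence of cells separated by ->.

b2 -> c2 -> d2 -> d1 -> c1 -> b1 -> a1 -> a2 -> a3 -> b3 -> c3 -> d3

The waypoints must appear in the order d2, a1, with no cell reused.
Route from b2: right 2 to d2, up 1 to d1, left 3 to a1, down 2 to a3, right 3 to d3 — 11 moves in all.
Check: order respected (d2 at step 2, a1 at step 6).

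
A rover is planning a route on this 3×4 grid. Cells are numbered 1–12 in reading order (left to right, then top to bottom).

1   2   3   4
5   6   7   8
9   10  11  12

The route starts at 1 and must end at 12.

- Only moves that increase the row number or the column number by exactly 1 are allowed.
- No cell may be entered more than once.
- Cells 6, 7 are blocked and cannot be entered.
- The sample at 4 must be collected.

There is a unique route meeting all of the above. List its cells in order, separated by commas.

Moves only go right or down, so the column and row indices never decrease.
Route from 1: right 3 to 4, down 2 to 12 — 5 moves in all.
Check: all required cells visited.

1, 2, 3, 4, 8, 12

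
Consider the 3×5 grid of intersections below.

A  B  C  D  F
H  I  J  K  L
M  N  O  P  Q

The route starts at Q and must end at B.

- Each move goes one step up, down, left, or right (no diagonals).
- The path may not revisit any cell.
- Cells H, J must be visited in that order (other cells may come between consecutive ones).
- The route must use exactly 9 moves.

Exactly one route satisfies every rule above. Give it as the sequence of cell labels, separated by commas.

Q, P, O, N, M, H, I, J, C, B

The waypoints must appear in the order H, J, with no cell reused.
Route from Q: left 4 to M, up 1 to H, right 2 to J, up 1 to C, left 1 to B — 9 moves in all.
Check: order respected (H at step 5, J at step 7); 9 moves as required.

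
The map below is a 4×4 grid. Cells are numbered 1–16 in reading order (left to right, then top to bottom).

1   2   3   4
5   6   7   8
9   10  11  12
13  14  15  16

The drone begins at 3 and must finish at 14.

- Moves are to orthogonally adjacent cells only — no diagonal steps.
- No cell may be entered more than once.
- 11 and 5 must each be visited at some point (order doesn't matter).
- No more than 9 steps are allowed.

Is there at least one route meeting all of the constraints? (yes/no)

One route that works: 3 → 7 → 11 → 10 → 6 → 5 → 9 → 13 → 14.

yes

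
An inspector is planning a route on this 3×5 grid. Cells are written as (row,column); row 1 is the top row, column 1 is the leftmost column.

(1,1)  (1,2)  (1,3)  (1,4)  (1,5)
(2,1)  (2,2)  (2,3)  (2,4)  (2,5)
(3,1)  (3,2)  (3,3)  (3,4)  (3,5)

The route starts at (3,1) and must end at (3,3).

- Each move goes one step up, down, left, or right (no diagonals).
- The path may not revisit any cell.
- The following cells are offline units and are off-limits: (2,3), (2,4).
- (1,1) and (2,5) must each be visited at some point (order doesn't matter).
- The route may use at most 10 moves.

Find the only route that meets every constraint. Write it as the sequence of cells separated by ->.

Any route must reach (1,1) and (2,5) and still end at (3,3) within 10 moves, so the order of the required stops is forced.
Route from (3,1): up 2 to (1,1), right 4 to (1,5), down 2 to (3,5), left 2 to (3,3) — 10 moves in all.
Check: all required cells visited; 10 ≤ 10 moves.

(3,1) -> (2,1) -> (1,1) -> (1,2) -> (1,3) -> (1,4) -> (1,5) -> (2,5) -> (3,5) -> (3,4) -> (3,3)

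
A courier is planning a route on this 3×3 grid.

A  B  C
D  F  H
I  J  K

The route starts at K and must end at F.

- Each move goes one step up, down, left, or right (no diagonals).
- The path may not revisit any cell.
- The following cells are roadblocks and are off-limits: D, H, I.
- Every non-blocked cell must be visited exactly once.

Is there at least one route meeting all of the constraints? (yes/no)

Cell A has only one open neighbour but is neither the start nor the goal, so a Hamiltonian route would have to both enter and leave it through the same neighbour — impossible without revisiting.

no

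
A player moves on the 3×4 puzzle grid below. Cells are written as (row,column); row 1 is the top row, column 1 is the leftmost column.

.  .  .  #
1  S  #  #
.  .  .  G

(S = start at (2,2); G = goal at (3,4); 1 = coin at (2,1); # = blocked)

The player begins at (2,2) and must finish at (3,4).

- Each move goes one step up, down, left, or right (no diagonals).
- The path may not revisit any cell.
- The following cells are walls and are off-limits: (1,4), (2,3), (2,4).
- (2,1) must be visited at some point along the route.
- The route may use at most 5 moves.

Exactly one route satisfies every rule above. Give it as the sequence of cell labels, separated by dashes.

(2,2) - (2,1) - (3,1) - (3,2) - (3,3) - (3,4)

The budget equals the shortest possible length, so every move has to be on a shortest route through the required cells.
Route from (2,2): left to (2,1), down to (3,1), 3× right (reaching (3,4)) — 5 moves in all.
Check: all required cells visited; 5 ≤ 5 moves.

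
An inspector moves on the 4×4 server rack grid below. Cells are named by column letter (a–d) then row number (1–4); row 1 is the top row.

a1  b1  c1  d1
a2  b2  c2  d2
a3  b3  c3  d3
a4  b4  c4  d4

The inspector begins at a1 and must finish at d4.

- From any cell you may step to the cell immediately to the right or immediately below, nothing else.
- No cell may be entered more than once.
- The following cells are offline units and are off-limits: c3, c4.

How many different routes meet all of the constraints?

4

A right/down-only route from a1 to d4 makes exactly 3 down-moves and 3 right-moves in some order.
With no other constraints that would be C(6,3) = 20 routes.
Subtract routes through each blocked cell (inclusion–exclusion for overlaps): − through c3: 12 − through c4: 10 + through c3&c4: 6 → 4.
That gives 4 routes.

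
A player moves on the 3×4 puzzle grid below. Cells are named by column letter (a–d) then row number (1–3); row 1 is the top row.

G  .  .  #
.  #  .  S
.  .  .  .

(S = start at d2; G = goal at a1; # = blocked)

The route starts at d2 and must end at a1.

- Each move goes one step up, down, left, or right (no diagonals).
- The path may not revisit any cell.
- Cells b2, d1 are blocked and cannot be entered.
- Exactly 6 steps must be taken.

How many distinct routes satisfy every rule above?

Need simple routes of exactly 6 moves from d2 to a1 (Manhattan distance 4, so 1 moves are spent on a detour and 1 undoing it).
Enumerating: d2 d3 c3 c2 c1 b1 a1 | d2 d3 c3 b3 a3 a2 a1 | d2 c2 c3 b3 a3 a2 a1.
That gives 3 routes.

3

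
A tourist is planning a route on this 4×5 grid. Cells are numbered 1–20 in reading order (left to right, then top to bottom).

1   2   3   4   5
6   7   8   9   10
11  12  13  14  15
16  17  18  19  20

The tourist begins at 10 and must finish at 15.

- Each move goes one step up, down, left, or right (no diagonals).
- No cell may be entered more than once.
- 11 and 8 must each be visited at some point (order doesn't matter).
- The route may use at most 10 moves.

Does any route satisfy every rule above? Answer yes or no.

yes

One route that works: 10 → 9 → 8 → 7 → 6 → 11 → 12 → 13 → 14 → 15.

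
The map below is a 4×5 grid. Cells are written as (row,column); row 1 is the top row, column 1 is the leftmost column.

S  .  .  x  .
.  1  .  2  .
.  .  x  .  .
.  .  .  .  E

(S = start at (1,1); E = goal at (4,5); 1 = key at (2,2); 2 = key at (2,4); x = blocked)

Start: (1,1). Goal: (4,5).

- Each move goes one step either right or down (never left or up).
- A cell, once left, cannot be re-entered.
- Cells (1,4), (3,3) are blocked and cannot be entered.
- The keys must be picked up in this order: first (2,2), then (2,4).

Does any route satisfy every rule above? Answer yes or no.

One route that works: (1,1) → (2,1) → (2,2) → (2,3) → (2,4) → (3,4) → (4,4) → (4,5).

yes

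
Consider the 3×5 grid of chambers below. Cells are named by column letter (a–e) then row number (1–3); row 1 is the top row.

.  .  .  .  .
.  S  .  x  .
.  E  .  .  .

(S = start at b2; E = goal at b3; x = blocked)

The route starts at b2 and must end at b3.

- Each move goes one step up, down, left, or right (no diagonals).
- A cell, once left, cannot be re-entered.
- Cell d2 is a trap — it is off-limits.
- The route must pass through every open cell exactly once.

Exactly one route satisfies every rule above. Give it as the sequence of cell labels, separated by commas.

b2, c2, c3, d3, e3, e2, e1, d1, c1, b1, a1, a2, a3, b3

Need to visit all 14 open cells exactly once, starting at b2 and ending at b3.
Cell a1 has only two open neighbours (a2 and b1), so the path must pass straight through it: one of those is the cell it's entered from and the other is where it exits.
Route from b2: right to c2, down to c3, 2× right (reaching e3), 2× up (reaching e1), 4× left (reaching a1), 2× down (reaching a3), right to b3 — 13 moves in all.
Check: all 14 open cells covered.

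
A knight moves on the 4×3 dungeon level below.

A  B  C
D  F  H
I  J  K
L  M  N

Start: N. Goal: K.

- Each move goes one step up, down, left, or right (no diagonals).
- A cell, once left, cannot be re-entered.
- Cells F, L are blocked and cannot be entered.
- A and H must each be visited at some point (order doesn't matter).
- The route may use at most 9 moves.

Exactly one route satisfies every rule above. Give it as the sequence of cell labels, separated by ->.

The 9-move cap with required stops at A, H leaves no slack for detours.
Route from N: left to M, up to J, left to I, 2× up (reaching A), 2× right (reaching C), 2× down (reaching K) — 9 moves in all.
Check: all required cells visited; 9 ≤ 9 moves.

N -> M -> J -> I -> D -> A -> B -> C -> H -> K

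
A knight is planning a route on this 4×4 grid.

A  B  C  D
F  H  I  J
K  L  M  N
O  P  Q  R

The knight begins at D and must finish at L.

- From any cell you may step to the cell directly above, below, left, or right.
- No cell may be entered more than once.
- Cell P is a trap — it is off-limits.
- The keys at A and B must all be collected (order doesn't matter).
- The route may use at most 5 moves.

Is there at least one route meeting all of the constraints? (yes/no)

Even ignoring the no-revisit rule, getting from D to L, taking the cheapest ordering D → A → B → L needs at least 3 + 1 + 2 = 6 moves (Manhattan distance per leg), which exceeds the 5-move limit.

no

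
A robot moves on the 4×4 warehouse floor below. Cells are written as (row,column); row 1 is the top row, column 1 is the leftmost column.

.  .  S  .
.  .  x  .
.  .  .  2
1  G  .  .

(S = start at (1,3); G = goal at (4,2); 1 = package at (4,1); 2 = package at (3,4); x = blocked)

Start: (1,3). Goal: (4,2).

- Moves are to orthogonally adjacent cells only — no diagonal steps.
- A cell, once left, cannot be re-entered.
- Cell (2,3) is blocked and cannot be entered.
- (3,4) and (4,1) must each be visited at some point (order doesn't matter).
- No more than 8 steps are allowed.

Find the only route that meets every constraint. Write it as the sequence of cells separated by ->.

The budget equals the shortest possible length, so every move has to be on a shortest route through the required cells.
Route from (1,3): right 1 to (1,4), down 2 to (3,4), left 3 to (3,1), down 1 to (4,1), right 1 to (4,2) — 8 moves in all.
Check: all required cells visited; 8 ≤ 8 moves.

(1,3) -> (1,4) -> (2,4) -> (3,4) -> (3,3) -> (3,2) -> (3,1) -> (4,1) -> (4,2)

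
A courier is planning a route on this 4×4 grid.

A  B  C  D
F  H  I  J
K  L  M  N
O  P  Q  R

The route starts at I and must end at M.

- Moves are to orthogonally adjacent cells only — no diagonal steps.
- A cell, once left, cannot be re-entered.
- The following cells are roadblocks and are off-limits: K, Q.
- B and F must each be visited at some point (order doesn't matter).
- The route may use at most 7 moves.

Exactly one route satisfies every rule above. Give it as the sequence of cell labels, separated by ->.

I -> C -> B -> A -> F -> H -> L -> M

The 7-move cap with required stops at B, F leaves no slack for detours.
Route from I: up 1 to C, left 2 to A, down 1 to F, right 1 to H, down 1 to L, right 1 to M — 7 moves in all.
Check: all required cells visited; 7 ≤ 7 moves.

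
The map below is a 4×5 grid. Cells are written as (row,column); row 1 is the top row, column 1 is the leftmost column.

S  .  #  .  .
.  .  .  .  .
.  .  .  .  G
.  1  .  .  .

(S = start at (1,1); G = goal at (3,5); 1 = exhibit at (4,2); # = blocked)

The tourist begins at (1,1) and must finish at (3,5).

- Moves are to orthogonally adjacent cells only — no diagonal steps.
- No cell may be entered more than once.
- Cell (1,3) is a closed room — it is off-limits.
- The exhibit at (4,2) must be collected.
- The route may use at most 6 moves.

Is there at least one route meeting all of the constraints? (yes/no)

no

Even ignoring the no-revisit rule, getting from (1,1) to (3,5) via (4,2) needs at least 4 + 4 = 8 moves (Manhattan distance per leg), which exceeds the 6-move limit.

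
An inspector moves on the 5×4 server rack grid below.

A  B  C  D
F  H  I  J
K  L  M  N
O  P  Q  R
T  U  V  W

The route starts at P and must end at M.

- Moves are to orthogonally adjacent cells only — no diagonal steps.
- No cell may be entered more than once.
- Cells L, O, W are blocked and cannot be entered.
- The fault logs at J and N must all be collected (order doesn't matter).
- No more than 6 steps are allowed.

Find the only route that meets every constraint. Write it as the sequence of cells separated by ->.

P -> Q -> R -> N -> J -> I -> M

The 6-move cap with required stops at J, N leaves no slack for detours.
Route from P: 2× right (reaching R), 2× up (reaching J), left to I, down to M — 6 moves in all.
Check: all required cells visited; 6 ≤ 6 moves.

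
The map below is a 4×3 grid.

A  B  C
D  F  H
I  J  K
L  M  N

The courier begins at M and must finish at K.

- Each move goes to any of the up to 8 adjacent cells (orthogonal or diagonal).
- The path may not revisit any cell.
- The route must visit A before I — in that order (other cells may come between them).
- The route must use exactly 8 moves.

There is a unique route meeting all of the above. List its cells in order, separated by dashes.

The waypoints must appear in the order A, I, with no cell reused.
Route from M: up to J, up-right to H, up-left to B, left to A, 2× down (reaching I), up-right to F, down-right to K — 8 moves in all.
Check: order respected (A at step 4, I at step 6); 8 moves as required.

M - J - H - B - A - D - I - F - K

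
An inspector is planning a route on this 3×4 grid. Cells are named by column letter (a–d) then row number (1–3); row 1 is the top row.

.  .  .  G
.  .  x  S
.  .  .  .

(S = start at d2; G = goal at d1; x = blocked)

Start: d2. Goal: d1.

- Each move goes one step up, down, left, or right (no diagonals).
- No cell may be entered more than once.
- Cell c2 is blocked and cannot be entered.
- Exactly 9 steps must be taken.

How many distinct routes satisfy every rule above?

3

Need simple routes of exactly 9 moves from d2 to d1 (Manhattan distance 1, so 4 moves are spent on a detour and 4 undoing it).
Enumerating: d2 d3 c3 b3 b2 a2 a1 b1 c1 d1 | d2 d3 c3 b3 a3 a2 a1 b1 c1 d1 | d2 d3 c3 b3 a3 a2 b2 b1 c1 d1.
That gives 3 routes.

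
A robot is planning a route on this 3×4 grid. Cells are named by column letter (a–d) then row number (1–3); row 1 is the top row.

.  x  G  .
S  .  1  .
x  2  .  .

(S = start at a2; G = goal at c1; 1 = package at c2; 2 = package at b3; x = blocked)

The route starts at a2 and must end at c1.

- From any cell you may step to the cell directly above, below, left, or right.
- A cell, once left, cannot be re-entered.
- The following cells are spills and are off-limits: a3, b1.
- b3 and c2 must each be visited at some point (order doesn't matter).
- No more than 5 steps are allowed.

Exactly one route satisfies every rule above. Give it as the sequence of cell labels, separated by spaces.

a2 b2 b3 c3 c2 c1

The budget equals the shortest possible length, so every move has to be on a shortest route through the required cells.
Route from a2: right to b2, down to b3, right to c3, 2× up (reaching c1) — 5 moves in all.
Check: all required cells visited; 5 ≤ 5 moves.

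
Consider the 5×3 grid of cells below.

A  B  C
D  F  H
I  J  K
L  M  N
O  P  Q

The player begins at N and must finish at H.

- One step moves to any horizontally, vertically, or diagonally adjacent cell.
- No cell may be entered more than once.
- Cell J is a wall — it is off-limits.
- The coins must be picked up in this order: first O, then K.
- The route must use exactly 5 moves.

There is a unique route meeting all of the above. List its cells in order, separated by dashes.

The waypoints must appear in the order O, K, with no cell reused.
Route from N: down-left to P, left to O, 2× up-right (reaching K), up to H — 5 moves in all.
Check: order respected (O at step 2, K at step 4); 5 moves as required.

N - P - O - M - K - H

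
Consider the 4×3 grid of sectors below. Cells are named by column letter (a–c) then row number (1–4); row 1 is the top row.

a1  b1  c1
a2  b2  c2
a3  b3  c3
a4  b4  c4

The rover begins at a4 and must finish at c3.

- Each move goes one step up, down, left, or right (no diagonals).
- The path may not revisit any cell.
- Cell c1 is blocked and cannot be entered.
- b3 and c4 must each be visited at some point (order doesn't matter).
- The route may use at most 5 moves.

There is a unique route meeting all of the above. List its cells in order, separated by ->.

Any route must reach b3 and c4 and still end at c3 within 5 moves, so the order of the required stops is forced.
Route from a4: up to a3, right to b3, down to b4, right to c4, up to c3 — 5 moves in all.
Check: all required cells visited; 5 ≤ 5 moves.

a4 -> a3 -> b3 -> b4 -> c4 -> c3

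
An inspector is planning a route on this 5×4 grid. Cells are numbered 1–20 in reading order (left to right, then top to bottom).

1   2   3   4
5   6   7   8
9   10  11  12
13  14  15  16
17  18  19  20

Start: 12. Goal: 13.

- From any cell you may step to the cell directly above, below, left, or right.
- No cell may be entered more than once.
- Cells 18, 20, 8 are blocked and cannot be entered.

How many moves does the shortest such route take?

The Manhattan distance from 12 to 13 is |3−4| + |4−1| = 4, so at least 4 moves are needed.
A route of 4 moves achieves this: 12 → 16 → 15 → 14 → 13.
Since 4 matches the lower bound, it is optimal.

4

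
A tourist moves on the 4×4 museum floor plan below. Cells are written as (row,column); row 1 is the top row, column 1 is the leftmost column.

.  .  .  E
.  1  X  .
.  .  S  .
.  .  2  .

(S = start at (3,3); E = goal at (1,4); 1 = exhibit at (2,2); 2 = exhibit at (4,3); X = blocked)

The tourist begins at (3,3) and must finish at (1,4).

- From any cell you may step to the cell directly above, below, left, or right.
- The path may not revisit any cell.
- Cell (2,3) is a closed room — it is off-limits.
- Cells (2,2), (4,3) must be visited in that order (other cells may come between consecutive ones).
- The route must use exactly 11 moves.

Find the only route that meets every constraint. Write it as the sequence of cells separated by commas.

The waypoints must appear in the order (2,2), (4,3), with no cell reused.
Route from (3,3): left 1 to (3,2), up 1 to (2,2), left 1 to (2,1), down 2 to (4,1), right 3 to (4,4), up 3 to (1,4) — 11 moves in all.
Check: order respected (1 at step 2, 2 at step 7); 11 moves as required.

(3,3), (3,2), (2,2), (2,1), (3,1), (4,1), (4,2), (4,3), (4,4), (3,4), (2,4), (1,4)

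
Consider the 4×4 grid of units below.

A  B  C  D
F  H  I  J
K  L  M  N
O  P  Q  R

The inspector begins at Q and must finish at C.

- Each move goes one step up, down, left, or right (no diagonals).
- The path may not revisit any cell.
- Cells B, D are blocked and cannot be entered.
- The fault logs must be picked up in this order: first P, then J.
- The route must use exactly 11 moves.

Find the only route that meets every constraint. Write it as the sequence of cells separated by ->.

The waypoints must appear in the order P, J, with no cell reused.
Route from Q: 2× left (reaching O), 2× up (reaching F), right to H, down to L, 2× right (reaching N), up to J, left to I, up to C — 11 moves in all.
Check: order respected (P at step 1, J at step 9); 11 moves as required.

Q -> P -> O -> K -> F -> H -> L -> M -> N -> J -> I -> C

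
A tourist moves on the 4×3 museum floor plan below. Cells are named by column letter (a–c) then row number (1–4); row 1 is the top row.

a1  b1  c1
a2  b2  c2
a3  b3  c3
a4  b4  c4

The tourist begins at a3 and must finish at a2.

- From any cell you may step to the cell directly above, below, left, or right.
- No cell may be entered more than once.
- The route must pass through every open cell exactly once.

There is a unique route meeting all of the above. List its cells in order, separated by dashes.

a3 - a4 - b4 - c4 - c3 - b3 - b2 - c2 - c1 - b1 - a1 - a2

Need to visit all 12 open cells exactly once, starting at a3 and ending at a2.
Cell c1 has only two open neighbours (c2 and b1), so the path must pass straight through it: one of those is the cell it's entered from and the other is where it exits.
Route from a3: down to a4, 2× right (reaching c4), up to c3, left to b3, up to b2, right to c2, up to c1, 2× left (reaching a1), down to a2 — 11 moves in all.
Check: all 12 open cells covered.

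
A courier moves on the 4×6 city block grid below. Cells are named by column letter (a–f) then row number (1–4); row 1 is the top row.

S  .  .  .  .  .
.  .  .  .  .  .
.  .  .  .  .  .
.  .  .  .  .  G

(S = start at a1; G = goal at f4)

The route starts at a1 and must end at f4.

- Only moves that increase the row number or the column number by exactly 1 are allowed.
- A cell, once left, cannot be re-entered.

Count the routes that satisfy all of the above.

56

A right/down-only route from a1 to f4 makes exactly 3 down-moves and 5 right-moves in some order.
With no other constraints that would be C(8,3) = 56 routes.
That gives 56 routes.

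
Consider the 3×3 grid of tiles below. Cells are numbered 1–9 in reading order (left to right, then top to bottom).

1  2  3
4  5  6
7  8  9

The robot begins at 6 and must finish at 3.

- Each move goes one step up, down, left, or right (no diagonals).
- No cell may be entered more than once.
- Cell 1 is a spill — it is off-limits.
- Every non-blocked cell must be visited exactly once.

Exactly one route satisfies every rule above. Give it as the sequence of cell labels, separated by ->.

6 -> 9 -> 8 -> 7 -> 4 -> 5 -> 2 -> 3

Need to visit all 8 open cells exactly once, starting at 6 and ending at 3.
Cell 4 has only two open neighbours (7 and 5), so the path must pass straight through it: one of those is the cell it's entered from and the other is where it exits.
Route from 6: down to 9, 2× left (reaching 7), up to 4, right to 5, up to 2, right to 3 — 7 moves in all.
Check: all 8 open cells covered.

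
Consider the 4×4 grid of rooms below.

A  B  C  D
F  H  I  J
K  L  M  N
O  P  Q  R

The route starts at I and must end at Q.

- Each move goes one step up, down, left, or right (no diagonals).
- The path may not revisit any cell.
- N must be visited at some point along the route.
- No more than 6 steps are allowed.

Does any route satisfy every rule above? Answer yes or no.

yes

One route that works: I → M → N → R → Q.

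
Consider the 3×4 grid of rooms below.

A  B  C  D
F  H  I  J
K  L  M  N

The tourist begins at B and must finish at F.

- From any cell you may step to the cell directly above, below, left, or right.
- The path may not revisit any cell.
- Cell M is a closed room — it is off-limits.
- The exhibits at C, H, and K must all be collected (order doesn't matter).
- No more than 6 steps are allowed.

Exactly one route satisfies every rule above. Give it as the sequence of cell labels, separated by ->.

The 6-move cap with required stops at C, H, K leaves no slack for detours.
Route from B: right 1 to C, down 1 to I, left 1 to H, down 1 to L, left 1 to K, up 1 to F — 6 moves in all.
Check: all required cells visited; 6 ≤ 6 moves.

B -> C -> I -> H -> L -> K -> F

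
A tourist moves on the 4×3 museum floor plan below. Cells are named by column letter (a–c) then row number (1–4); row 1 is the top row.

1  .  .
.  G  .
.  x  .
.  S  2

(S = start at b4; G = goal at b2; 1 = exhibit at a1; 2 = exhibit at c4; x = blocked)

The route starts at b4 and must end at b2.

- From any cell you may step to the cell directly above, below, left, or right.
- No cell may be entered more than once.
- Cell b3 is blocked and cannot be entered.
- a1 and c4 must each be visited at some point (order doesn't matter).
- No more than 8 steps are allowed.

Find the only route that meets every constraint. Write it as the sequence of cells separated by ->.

b4 -> c4 -> c3 -> c2 -> c1 -> b1 -> a1 -> a2 -> b2

The 8-move cap with required stops at a1, c4 leaves no slack for detours.
Route from b4: right to c4, 3× up (reaching c1), 2× left (reaching a1), down to a2, right to b2 — 8 moves in all.
Check: all required cells visited; 8 ≤ 8 moves.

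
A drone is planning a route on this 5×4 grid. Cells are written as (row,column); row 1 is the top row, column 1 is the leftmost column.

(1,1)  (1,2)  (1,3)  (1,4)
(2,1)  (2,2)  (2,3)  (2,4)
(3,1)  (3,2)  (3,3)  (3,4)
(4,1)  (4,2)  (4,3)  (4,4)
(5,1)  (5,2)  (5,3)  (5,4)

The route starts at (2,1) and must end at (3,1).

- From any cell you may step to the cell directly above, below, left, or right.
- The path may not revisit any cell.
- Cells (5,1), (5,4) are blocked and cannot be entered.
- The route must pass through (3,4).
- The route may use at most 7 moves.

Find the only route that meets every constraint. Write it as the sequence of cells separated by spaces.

Any route must reach (3,4) and still end at (3,1) within 7 moves, so the order of the required stops is forced.
Route from (2,1): right 3 to (2,4), down 1 to (3,4), left 3 to (3,1) — 7 moves in all.
Check: all required cells visited; 7 ≤ 7 moves.

(2,1) (2,2) (2,3) (2,4) (3,4) (3,3) (3,2) (3,1)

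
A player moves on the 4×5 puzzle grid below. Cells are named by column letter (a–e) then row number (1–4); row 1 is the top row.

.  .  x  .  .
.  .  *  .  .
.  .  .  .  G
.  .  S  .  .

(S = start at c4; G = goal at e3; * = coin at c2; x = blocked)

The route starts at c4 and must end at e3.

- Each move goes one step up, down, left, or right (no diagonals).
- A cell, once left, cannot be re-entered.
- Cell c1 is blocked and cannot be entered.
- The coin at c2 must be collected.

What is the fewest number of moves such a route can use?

5

Any route passes through c2 somewhere between c4 and e3. Summing Manhattan distances along the two legs (c4 → c2 → e3) gives a lower bound of 2 + 3 = 5 moves.
A route of 5 moves achieves this: c4 → c3 → c2 → d2 → d3 → e3.
Since 5 matches the lower bound, it is optimal.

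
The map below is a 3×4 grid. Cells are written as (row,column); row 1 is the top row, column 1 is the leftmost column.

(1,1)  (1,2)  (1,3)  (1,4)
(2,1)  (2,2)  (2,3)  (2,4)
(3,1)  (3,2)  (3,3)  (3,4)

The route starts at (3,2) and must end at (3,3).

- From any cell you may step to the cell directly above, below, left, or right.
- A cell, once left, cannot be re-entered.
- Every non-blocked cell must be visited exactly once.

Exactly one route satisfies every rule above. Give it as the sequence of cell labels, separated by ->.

(3,2) -> (3,1) -> (2,1) -> (1,1) -> (1,2) -> (2,2) -> (2,3) -> (1,3) -> (1,4) -> (2,4) -> (3,4) -> (3,3)

Need to visit all 12 open cells exactly once, starting at (3,2) and ending at (3,3).
Cell (3,4) has only two open neighbours ((2,4) and (3,3)), so the path must pass straight through it: one of those is the cell it's entered from and the other is where it exits.
Route from (3,2): left to (3,1), 2× up (reaching (1,1)), right to (1,2), down to (2,2), right to (2,3), up to (1,3), right to (1,4), 2× down (reaching (3,4)), left to (3,3) — 11 moves in all.
Check: all 12 open cells covered.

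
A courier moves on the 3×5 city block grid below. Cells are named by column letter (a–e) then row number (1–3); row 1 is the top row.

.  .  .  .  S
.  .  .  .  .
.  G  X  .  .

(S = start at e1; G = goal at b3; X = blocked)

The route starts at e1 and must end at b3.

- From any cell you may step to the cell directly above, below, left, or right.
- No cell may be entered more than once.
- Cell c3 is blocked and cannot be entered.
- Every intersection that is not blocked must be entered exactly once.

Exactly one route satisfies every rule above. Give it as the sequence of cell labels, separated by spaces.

e1 e2 e3 d3 d2 d1 c1 c2 b2 b1 a1 a2 a3 b3

Need to visit all 14 open cells exactly once, starting at e1 and ending at b3.
Cell e3 has only two open neighbours (e2 and d3), so the path must pass straight through it: one of those is the cell it's entered from and the other is where it exits.
Route from e1: 2× down (reaching e3), left to d3, 2× up (reaching d1), left to c1, down to c2, left to b2, up to b1, left to a1, 2× down (reaching a3), right to b3 — 13 moves in all.
Check: all 14 open cells covered.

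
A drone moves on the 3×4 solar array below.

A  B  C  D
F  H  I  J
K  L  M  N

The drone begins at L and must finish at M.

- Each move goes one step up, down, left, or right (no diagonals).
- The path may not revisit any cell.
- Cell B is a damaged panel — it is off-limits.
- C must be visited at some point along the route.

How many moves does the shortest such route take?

Any route passes through C somewhere between L and M. Summing Manhattan distances along the two legs (L → C → M) gives a lower bound of 3 + 2 = 5 moves.
The shortest route satisfying every rule uses 7 moves: L → H → I → C → D → J → N → M.
The bound of 5 isn't tight here; checking systematically, no route of length 5 through 6 satisfies every constraint, so 7 is the minimum.

7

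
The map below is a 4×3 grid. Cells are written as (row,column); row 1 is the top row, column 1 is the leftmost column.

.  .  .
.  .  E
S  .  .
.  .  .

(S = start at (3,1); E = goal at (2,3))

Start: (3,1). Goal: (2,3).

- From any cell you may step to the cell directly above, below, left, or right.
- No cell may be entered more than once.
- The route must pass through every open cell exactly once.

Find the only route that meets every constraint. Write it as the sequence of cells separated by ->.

(3,1) -> (4,1) -> (4,2) -> (4,3) -> (3,3) -> (3,2) -> (2,2) -> (2,1) -> (1,1) -> (1,2) -> (1,3) -> (2,3)

Need to visit all 12 open cells exactly once, starting at (3,1) and ending at (2,3).
Cell (4,1) has only two open neighbours ((3,1) and (4,2)), so the path must pass straight through it: one of those is the cell it's entered from and the other is where it exits.
Route from (3,1): down 1 to (4,1), right 2 to (4,3), up 1 to (3,3), left 1 to (3,2), up 1 to (2,2), left 1 to (2,1), up 1 to (1,1), right 2 to (1,3), down 1 to (2,3) — 11 moves in all.
Check: all 12 open cells covered.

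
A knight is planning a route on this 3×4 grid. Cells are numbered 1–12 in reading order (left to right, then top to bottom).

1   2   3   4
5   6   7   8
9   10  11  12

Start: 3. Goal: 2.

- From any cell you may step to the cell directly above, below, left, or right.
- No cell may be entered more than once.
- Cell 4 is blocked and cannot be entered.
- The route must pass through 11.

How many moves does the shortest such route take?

Any route passes through 11 somewhere between 3 and 2. Summing Manhattan distances along the two legs (3 → 11 → 2) gives a lower bound of 2 + 3 = 5 moves.
A route of 5 moves achieves this: 3 → 7 → 11 → 10 → 6 → 2.
Since 5 matches the lower bound, it is optimal.

5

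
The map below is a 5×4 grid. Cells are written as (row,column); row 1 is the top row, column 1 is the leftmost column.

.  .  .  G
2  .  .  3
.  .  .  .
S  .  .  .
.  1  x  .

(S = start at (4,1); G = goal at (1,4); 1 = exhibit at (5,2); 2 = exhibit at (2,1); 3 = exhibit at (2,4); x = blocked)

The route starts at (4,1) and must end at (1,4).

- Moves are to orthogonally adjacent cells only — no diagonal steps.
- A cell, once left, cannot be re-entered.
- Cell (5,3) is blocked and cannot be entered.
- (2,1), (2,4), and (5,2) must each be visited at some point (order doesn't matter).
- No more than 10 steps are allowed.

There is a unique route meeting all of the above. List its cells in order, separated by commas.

(4,1), (5,1), (5,2), (4,2), (3,2), (3,1), (2,1), (2,2), (2,3), (2,4), (1,4)

The budget equals the shortest possible length, so every move has to be on a shortest route through the required cells.
Route from (4,1): down 1 to (5,1), right 1 to (5,2), up 2 to (3,2), left 1 to (3,1), up 1 to (2,1), right 3 to (2,4), up 1 to (1,4) — 10 moves in all.
Check: all required cells visited; 10 ≤ 10 moves.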